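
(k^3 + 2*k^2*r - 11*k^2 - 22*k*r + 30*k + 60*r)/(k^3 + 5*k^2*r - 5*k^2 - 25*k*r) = (k^2 + 2*k*r - 6*k - 12*r)/(k*(k + 5*r))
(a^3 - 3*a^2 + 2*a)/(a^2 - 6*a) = (a^2 - 3*a + 2)/(a - 6)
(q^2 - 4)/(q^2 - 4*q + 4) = (q + 2)/(q - 2)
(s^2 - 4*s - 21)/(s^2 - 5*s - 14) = (s + 3)/(s + 2)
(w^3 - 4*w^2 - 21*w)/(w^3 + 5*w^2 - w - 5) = w*(w^2 - 4*w - 21)/(w^3 + 5*w^2 - w - 5)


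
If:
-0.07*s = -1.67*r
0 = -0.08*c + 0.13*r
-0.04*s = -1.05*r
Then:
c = 0.00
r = 0.00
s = 0.00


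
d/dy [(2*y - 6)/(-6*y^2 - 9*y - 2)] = 2*(6*y^2 - 36*y - 29)/(36*y^4 + 108*y^3 + 105*y^2 + 36*y + 4)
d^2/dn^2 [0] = 0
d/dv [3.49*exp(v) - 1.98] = 3.49*exp(v)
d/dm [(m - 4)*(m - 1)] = 2*m - 5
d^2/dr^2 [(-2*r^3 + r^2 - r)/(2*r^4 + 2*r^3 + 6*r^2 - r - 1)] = 4*(-4*r^9 + 6*r^8 + 30*r^7 - 22*r^6 - 48*r^5 - 18*r^4 - 26*r^3 - 12*r + 1)/(8*r^12 + 24*r^11 + 96*r^10 + 140*r^9 + 252*r^8 + 108*r^7 + 66*r^6 - 162*r^5 - 72*r^4 + 41*r^3 + 15*r^2 - 3*r - 1)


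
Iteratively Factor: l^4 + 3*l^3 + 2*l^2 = (l)*(l^3 + 3*l^2 + 2*l) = l*(l + 2)*(l^2 + l) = l*(l + 1)*(l + 2)*(l)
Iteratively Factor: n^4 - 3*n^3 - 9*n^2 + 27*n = (n + 3)*(n^3 - 6*n^2 + 9*n) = (n - 3)*(n + 3)*(n^2 - 3*n) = (n - 3)^2*(n + 3)*(n)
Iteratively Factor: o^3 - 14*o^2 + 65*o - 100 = (o - 5)*(o^2 - 9*o + 20) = (o - 5)^2*(o - 4)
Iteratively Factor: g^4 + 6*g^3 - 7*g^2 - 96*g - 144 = (g + 4)*(g^3 + 2*g^2 - 15*g - 36) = (g + 3)*(g + 4)*(g^2 - g - 12) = (g - 4)*(g + 3)*(g + 4)*(g + 3)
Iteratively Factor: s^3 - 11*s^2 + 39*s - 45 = (s - 3)*(s^2 - 8*s + 15) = (s - 5)*(s - 3)*(s - 3)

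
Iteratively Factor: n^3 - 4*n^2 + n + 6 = (n - 3)*(n^2 - n - 2) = (n - 3)*(n + 1)*(n - 2)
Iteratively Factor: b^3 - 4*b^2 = (b)*(b^2 - 4*b) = b*(b - 4)*(b)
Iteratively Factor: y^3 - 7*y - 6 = (y + 2)*(y^2 - 2*y - 3) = (y + 1)*(y + 2)*(y - 3)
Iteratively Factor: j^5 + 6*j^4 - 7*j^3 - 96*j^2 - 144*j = (j + 3)*(j^4 + 3*j^3 - 16*j^2 - 48*j) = j*(j + 3)*(j^3 + 3*j^2 - 16*j - 48) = j*(j + 3)*(j + 4)*(j^2 - j - 12) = j*(j + 3)^2*(j + 4)*(j - 4)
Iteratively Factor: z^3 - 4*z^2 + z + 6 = (z - 2)*(z^2 - 2*z - 3) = (z - 3)*(z - 2)*(z + 1)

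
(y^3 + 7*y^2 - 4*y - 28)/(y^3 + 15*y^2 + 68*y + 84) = (y - 2)/(y + 6)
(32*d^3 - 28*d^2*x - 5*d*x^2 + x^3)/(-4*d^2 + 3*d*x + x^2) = -8*d + x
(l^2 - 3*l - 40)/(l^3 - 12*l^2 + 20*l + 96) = (l + 5)/(l^2 - 4*l - 12)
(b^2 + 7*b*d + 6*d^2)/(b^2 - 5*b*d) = (b^2 + 7*b*d + 6*d^2)/(b*(b - 5*d))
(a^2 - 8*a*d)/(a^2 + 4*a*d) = (a - 8*d)/(a + 4*d)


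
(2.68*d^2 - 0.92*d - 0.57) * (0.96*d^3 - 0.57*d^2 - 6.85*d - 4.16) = 2.5728*d^5 - 2.4108*d^4 - 18.3808*d^3 - 4.5219*d^2 + 7.7317*d + 2.3712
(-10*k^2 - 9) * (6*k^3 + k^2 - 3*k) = -60*k^5 - 10*k^4 - 24*k^3 - 9*k^2 + 27*k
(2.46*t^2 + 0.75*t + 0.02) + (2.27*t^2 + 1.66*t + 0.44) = 4.73*t^2 + 2.41*t + 0.46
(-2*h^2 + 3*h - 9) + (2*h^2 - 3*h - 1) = -10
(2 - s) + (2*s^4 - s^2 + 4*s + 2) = 2*s^4 - s^2 + 3*s + 4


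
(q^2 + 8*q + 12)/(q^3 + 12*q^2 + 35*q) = (q^2 + 8*q + 12)/(q*(q^2 + 12*q + 35))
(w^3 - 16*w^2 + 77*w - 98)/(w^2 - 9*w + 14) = w - 7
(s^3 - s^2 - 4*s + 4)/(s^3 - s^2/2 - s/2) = 2*(s^2 - 4)/(s*(2*s + 1))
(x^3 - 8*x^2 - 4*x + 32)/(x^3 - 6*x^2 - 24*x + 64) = (x + 2)/(x + 4)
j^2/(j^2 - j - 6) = j^2/(j^2 - j - 6)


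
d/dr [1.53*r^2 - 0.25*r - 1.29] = 3.06*r - 0.25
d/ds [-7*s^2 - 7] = -14*s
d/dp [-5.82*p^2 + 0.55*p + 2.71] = 0.55 - 11.64*p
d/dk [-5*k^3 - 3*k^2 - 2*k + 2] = -15*k^2 - 6*k - 2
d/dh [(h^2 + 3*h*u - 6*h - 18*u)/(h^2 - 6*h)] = -3*u/h^2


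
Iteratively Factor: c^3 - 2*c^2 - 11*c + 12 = (c - 4)*(c^2 + 2*c - 3) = (c - 4)*(c + 3)*(c - 1)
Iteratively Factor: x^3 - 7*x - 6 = (x - 3)*(x^2 + 3*x + 2) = (x - 3)*(x + 1)*(x + 2)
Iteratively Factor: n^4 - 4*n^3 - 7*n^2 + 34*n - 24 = (n - 1)*(n^3 - 3*n^2 - 10*n + 24) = (n - 1)*(n + 3)*(n^2 - 6*n + 8) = (n - 2)*(n - 1)*(n + 3)*(n - 4)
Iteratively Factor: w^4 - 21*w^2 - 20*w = (w + 4)*(w^3 - 4*w^2 - 5*w) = (w - 5)*(w + 4)*(w^2 + w) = (w - 5)*(w + 1)*(w + 4)*(w)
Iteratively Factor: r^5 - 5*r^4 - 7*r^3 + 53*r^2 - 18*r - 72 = (r - 4)*(r^4 - r^3 - 11*r^2 + 9*r + 18) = (r - 4)*(r - 2)*(r^3 + r^2 - 9*r - 9) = (r - 4)*(r - 2)*(r + 1)*(r^2 - 9) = (r - 4)*(r - 3)*(r - 2)*(r + 1)*(r + 3)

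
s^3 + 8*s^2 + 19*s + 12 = (s + 1)*(s + 3)*(s + 4)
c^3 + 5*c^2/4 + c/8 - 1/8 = (c - 1/4)*(c + 1/2)*(c + 1)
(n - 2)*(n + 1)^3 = n^4 + n^3 - 3*n^2 - 5*n - 2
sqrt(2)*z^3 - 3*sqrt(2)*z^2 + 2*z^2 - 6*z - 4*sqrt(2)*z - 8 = (z - 4)*(z + sqrt(2))*(sqrt(2)*z + sqrt(2))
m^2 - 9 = (m - 3)*(m + 3)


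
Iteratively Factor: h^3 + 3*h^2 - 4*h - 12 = (h + 2)*(h^2 + h - 6) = (h + 2)*(h + 3)*(h - 2)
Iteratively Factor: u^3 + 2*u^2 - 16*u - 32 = (u + 2)*(u^2 - 16) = (u - 4)*(u + 2)*(u + 4)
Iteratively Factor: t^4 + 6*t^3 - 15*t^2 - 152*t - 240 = (t + 3)*(t^3 + 3*t^2 - 24*t - 80) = (t + 3)*(t + 4)*(t^2 - t - 20) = (t + 3)*(t + 4)^2*(t - 5)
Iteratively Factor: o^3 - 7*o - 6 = (o + 1)*(o^2 - o - 6) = (o - 3)*(o + 1)*(o + 2)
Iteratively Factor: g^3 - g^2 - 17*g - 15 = (g + 1)*(g^2 - 2*g - 15) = (g + 1)*(g + 3)*(g - 5)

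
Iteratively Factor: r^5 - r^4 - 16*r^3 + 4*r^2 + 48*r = (r - 4)*(r^4 + 3*r^3 - 4*r^2 - 12*r) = r*(r - 4)*(r^3 + 3*r^2 - 4*r - 12) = r*(r - 4)*(r - 2)*(r^2 + 5*r + 6) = r*(r - 4)*(r - 2)*(r + 3)*(r + 2)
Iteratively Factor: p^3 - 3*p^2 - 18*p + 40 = (p - 5)*(p^2 + 2*p - 8) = (p - 5)*(p - 2)*(p + 4)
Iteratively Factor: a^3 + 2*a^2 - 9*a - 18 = (a - 3)*(a^2 + 5*a + 6) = (a - 3)*(a + 3)*(a + 2)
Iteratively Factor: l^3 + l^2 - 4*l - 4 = (l + 2)*(l^2 - l - 2) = (l - 2)*(l + 2)*(l + 1)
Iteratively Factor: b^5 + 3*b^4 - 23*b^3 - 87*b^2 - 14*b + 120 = (b - 5)*(b^4 + 8*b^3 + 17*b^2 - 2*b - 24) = (b - 5)*(b + 3)*(b^3 + 5*b^2 + 2*b - 8) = (b - 5)*(b + 2)*(b + 3)*(b^2 + 3*b - 4) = (b - 5)*(b - 1)*(b + 2)*(b + 3)*(b + 4)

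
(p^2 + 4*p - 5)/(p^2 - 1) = (p + 5)/(p + 1)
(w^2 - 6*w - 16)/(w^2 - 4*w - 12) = (w - 8)/(w - 6)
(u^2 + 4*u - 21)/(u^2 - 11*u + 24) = (u + 7)/(u - 8)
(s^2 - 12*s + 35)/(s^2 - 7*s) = (s - 5)/s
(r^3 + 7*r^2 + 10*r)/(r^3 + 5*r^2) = (r + 2)/r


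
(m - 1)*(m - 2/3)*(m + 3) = m^3 + 4*m^2/3 - 13*m/3 + 2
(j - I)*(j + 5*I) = j^2 + 4*I*j + 5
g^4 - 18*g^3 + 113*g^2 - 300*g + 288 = (g - 8)*(g - 4)*(g - 3)^2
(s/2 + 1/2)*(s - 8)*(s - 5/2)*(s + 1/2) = s^4/2 - 9*s^3/2 + 19*s^2/8 + 99*s/8 + 5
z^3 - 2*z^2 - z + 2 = (z - 2)*(z - 1)*(z + 1)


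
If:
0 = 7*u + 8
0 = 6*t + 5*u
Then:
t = 20/21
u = -8/7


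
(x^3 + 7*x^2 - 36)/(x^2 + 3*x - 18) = (x^2 + x - 6)/(x - 3)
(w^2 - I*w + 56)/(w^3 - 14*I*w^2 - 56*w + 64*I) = (w + 7*I)/(w^2 - 6*I*w - 8)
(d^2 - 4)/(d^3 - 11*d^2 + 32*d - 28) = (d + 2)/(d^2 - 9*d + 14)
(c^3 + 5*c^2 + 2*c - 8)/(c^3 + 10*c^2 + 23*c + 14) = (c^2 + 3*c - 4)/(c^2 + 8*c + 7)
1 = 1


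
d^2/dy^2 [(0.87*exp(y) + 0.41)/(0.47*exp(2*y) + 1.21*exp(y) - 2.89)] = (0.192183*exp(4*y) - 0.132493*exp(3*y) + 7.789827*exp(2*y) + 5.870196*exp(y) + 8.700056)*exp(y)/(0.103823*exp(6*y) + 0.801867*exp(5*y) + 0.149178*exp(4*y) - 8.089697*exp(3*y) - 0.917286000000001*exp(2*y) + 30.318123*exp(y) - 24.137569)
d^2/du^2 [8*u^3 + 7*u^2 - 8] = 48*u + 14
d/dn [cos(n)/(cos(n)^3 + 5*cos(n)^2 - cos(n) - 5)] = (3*cos(n) + 5*cos(2*n) + cos(3*n) + 15)/(2*(cos(n) + 5)^2*sin(n)^3)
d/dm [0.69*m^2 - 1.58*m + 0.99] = 1.38*m - 1.58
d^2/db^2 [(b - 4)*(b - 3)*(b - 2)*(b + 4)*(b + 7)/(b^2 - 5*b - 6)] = 2*(3*b^7 - 38*b^6 + 66*b^5 + 564*b^4 - 41*b^3 - 5454*b^2 + 13572*b - 34392)/(b^6 - 15*b^5 + 57*b^4 + 55*b^3 - 342*b^2 - 540*b - 216)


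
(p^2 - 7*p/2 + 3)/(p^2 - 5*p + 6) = (p - 3/2)/(p - 3)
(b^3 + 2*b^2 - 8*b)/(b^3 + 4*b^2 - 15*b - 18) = b*(b^2 + 2*b - 8)/(b^3 + 4*b^2 - 15*b - 18)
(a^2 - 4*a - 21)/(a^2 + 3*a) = (a - 7)/a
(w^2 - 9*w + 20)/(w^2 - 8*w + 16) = (w - 5)/(w - 4)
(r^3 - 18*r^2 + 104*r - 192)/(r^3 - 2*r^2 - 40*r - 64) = (r^2 - 10*r + 24)/(r^2 + 6*r + 8)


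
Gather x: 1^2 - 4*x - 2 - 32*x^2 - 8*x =-32*x^2 - 12*x - 1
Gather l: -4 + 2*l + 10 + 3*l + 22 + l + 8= 6*l + 36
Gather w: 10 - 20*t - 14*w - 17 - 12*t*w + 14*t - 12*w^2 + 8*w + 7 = -6*t - 12*w^2 + w*(-12*t - 6)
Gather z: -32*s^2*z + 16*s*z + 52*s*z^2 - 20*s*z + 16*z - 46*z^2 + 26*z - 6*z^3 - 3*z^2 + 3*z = -6*z^3 + z^2*(52*s - 49) + z*(-32*s^2 - 4*s + 45)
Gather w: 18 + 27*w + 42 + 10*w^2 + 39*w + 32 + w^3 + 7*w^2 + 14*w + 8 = w^3 + 17*w^2 + 80*w + 100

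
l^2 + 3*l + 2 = (l + 1)*(l + 2)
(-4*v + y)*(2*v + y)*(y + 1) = -8*v^2*y - 8*v^2 - 2*v*y^2 - 2*v*y + y^3 + y^2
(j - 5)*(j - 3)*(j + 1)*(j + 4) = j^4 - 3*j^3 - 21*j^2 + 43*j + 60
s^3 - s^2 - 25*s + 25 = (s - 5)*(s - 1)*(s + 5)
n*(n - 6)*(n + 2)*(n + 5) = n^4 + n^3 - 32*n^2 - 60*n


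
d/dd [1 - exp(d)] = -exp(d)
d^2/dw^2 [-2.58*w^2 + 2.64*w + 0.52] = -5.16000000000000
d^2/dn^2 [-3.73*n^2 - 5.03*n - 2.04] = -7.46000000000000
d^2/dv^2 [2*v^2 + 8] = 4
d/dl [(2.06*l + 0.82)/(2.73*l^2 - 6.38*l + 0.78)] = (-5.6238*l^2 - 4.4772*l + 6.8384)/(7.4529*l^4 - 34.8348*l^3 + 44.9632*l^2 - 9.9528*l + 0.6084)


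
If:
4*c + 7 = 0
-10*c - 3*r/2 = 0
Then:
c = -7/4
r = 35/3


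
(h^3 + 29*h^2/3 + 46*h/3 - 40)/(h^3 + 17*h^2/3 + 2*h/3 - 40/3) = (h + 6)/(h + 2)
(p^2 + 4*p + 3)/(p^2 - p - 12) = (p + 1)/(p - 4)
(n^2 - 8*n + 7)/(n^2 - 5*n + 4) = (n - 7)/(n - 4)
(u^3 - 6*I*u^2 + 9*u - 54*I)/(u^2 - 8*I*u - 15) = (u^2 - 3*I*u + 18)/(u - 5*I)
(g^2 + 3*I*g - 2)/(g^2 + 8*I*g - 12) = (g + I)/(g + 6*I)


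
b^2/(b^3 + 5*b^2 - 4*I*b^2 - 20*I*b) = b/(b^2 + b*(5 - 4*I) - 20*I)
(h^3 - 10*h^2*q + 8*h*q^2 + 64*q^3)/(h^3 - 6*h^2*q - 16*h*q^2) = (h - 4*q)/h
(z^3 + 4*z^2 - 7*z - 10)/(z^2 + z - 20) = (z^2 - z - 2)/(z - 4)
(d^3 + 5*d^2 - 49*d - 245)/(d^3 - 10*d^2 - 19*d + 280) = (d + 7)/(d - 8)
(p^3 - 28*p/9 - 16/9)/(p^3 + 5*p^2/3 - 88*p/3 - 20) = (p^2 - 2*p/3 - 8/3)/(p^2 + p - 30)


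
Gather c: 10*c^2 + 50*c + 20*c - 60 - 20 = 10*c^2 + 70*c - 80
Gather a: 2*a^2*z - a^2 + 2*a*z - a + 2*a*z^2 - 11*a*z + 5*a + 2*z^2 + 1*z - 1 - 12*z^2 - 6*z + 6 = a^2*(2*z - 1) + a*(2*z^2 - 9*z + 4) - 10*z^2 - 5*z + 5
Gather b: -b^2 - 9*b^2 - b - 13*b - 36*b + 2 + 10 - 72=-10*b^2 - 50*b - 60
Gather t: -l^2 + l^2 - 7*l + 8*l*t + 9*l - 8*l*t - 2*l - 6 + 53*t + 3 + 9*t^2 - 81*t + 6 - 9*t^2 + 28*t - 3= 0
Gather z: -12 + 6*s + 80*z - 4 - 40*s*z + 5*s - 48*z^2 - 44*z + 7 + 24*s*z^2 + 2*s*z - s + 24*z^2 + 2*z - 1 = 10*s + z^2*(24*s - 24) + z*(38 - 38*s) - 10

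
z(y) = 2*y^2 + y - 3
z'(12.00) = 49.00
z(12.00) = 297.00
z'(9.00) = 37.00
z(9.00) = 168.00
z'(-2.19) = -7.76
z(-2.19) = 4.40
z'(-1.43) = -4.72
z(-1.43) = -0.34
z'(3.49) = 14.96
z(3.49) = 24.85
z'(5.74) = 23.96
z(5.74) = 68.64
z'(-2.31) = -8.24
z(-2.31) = 5.36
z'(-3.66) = -13.64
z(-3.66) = 20.13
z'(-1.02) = -3.08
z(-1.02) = -1.94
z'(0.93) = 4.72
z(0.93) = -0.34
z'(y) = 4*y + 1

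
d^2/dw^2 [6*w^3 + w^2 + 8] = 36*w + 2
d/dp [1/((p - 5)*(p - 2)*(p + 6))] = (-(p - 5)*(p - 2) - (p - 5)*(p + 6) - (p - 2)*(p + 6))/((p - 5)^2*(p - 2)^2*(p + 6)^2)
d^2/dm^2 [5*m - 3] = 0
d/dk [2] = 0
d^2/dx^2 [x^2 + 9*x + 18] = 2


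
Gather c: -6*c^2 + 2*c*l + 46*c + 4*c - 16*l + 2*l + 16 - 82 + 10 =-6*c^2 + c*(2*l + 50) - 14*l - 56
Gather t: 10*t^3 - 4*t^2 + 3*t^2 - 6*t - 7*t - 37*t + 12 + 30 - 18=10*t^3 - t^2 - 50*t + 24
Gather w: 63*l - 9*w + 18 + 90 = 63*l - 9*w + 108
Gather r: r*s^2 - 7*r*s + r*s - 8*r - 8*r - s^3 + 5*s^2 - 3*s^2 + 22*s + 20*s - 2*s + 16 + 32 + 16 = r*(s^2 - 6*s - 16) - s^3 + 2*s^2 + 40*s + 64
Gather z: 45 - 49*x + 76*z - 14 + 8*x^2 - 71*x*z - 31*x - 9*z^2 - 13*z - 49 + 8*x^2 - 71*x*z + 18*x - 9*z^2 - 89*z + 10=16*x^2 - 62*x - 18*z^2 + z*(-142*x - 26) - 8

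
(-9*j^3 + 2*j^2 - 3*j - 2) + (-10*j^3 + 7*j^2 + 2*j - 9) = -19*j^3 + 9*j^2 - j - 11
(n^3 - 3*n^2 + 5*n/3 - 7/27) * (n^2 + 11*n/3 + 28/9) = n^5 + 2*n^4/3 - 56*n^3/9 - 94*n^2/27 + 343*n/81 - 196/243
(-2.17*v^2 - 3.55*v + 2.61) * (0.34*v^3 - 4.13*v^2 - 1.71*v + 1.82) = -0.7378*v^5 + 7.7551*v^4 + 19.2596*v^3 - 8.6582*v^2 - 10.9241*v + 4.7502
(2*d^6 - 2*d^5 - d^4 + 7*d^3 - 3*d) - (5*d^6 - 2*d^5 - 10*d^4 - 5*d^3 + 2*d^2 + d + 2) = -3*d^6 + 9*d^4 + 12*d^3 - 2*d^2 - 4*d - 2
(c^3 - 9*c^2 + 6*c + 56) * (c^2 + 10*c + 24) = c^5 + c^4 - 60*c^3 - 100*c^2 + 704*c + 1344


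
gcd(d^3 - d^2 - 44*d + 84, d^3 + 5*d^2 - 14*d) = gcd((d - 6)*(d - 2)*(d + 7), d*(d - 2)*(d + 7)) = d^2 + 5*d - 14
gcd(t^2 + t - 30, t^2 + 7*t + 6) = t + 6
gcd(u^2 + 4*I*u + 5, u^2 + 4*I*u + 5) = u^2 + 4*I*u + 5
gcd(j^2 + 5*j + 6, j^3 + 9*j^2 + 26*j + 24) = j^2 + 5*j + 6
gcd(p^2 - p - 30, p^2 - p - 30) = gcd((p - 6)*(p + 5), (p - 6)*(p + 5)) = p^2 - p - 30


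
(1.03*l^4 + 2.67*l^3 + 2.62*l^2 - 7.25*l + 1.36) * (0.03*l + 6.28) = 0.0309*l^5 + 6.5485*l^4 + 16.8462*l^3 + 16.2361*l^2 - 45.4892*l + 8.5408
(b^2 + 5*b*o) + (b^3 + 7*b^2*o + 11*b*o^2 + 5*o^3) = b^3 + 7*b^2*o + b^2 + 11*b*o^2 + 5*b*o + 5*o^3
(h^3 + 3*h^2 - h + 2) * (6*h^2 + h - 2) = 6*h^5 + 19*h^4 - 5*h^3 + 5*h^2 + 4*h - 4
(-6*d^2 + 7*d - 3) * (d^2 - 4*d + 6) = -6*d^4 + 31*d^3 - 67*d^2 + 54*d - 18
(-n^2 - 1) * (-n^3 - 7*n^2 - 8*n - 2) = n^5 + 7*n^4 + 9*n^3 + 9*n^2 + 8*n + 2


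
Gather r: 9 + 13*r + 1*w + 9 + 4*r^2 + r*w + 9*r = 4*r^2 + r*(w + 22) + w + 18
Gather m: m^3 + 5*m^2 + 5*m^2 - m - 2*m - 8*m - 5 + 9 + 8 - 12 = m^3 + 10*m^2 - 11*m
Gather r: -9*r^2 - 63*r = -9*r^2 - 63*r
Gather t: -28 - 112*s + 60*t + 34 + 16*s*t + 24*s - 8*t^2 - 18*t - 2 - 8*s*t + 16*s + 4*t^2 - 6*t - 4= -72*s - 4*t^2 + t*(8*s + 36)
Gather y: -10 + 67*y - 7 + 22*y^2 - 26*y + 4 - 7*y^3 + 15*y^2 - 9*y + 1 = -7*y^3 + 37*y^2 + 32*y - 12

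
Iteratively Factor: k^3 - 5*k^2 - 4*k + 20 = (k - 2)*(k^2 - 3*k - 10) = (k - 2)*(k + 2)*(k - 5)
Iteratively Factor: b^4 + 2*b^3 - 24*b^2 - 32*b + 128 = (b + 4)*(b^3 - 2*b^2 - 16*b + 32) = (b - 2)*(b + 4)*(b^2 - 16) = (b - 2)*(b + 4)^2*(b - 4)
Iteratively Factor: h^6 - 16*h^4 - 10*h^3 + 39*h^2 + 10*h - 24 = (h - 4)*(h^5 + 4*h^4 - 10*h^2 - h + 6) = (h - 4)*(h - 1)*(h^4 + 5*h^3 + 5*h^2 - 5*h - 6) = (h - 4)*(h - 1)*(h + 1)*(h^3 + 4*h^2 + h - 6) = (h - 4)*(h - 1)^2*(h + 1)*(h^2 + 5*h + 6) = (h - 4)*(h - 1)^2*(h + 1)*(h + 3)*(h + 2)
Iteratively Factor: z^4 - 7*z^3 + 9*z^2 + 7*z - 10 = (z - 1)*(z^3 - 6*z^2 + 3*z + 10) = (z - 1)*(z + 1)*(z^2 - 7*z + 10) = (z - 5)*(z - 1)*(z + 1)*(z - 2)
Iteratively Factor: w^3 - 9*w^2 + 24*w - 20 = (w - 5)*(w^2 - 4*w + 4) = (w - 5)*(w - 2)*(w - 2)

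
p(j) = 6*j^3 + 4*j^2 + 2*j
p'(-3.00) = 140.00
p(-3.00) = -132.00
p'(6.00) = 698.00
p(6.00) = 1452.00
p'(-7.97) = 1081.62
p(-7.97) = -2799.43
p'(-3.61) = 207.70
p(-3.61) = -237.37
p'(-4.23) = 290.23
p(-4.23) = -391.01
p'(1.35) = 45.60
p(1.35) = 24.75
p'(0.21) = 4.47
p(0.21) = 0.65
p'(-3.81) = 232.81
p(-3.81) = -281.39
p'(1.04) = 29.79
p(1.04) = 13.16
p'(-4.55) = 338.24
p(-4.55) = -491.47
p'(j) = 18*j^2 + 8*j + 2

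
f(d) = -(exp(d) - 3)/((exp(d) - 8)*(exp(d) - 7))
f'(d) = -exp(d)/((exp(d) - 8)*(exp(d) - 7)) + (exp(d) - 3)*exp(d)/((exp(d) - 8)*(exp(d) - 7)^2) + (exp(d) - 3)*exp(d)/((exp(d) - 8)^2*(exp(d) - 7)) = (exp(2*d) - 6*exp(d) - 11)*exp(d)/(exp(4*d) - 30*exp(3*d) + 337*exp(2*d) - 1680*exp(d) + 3136)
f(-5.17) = 0.05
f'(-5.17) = -0.00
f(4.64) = -0.01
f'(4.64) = 0.01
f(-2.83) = 0.05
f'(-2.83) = -0.00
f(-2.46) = 0.05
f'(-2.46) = -0.00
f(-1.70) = 0.05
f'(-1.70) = -0.00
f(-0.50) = 0.05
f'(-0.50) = -0.00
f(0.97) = 0.02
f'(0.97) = -0.10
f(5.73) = -0.00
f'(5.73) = 0.00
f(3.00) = -0.11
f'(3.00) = 0.22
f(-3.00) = 0.05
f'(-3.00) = 0.00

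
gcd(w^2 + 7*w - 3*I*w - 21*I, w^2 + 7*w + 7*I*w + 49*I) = w + 7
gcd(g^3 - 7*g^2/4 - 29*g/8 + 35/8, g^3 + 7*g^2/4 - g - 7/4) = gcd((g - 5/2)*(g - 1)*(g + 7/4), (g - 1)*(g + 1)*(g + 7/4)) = g^2 + 3*g/4 - 7/4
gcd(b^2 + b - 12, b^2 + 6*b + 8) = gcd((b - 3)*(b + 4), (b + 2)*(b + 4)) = b + 4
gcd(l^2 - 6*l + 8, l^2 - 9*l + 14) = l - 2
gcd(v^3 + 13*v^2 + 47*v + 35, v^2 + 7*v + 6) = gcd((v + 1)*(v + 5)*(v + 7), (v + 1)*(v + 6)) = v + 1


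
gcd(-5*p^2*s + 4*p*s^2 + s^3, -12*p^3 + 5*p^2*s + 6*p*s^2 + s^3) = p - s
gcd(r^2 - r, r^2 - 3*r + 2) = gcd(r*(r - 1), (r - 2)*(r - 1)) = r - 1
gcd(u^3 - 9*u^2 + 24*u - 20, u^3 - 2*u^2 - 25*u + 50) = u^2 - 7*u + 10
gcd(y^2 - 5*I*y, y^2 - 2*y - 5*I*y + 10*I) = y - 5*I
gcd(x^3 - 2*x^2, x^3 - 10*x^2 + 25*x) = x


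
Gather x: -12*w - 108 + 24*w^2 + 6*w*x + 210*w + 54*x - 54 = 24*w^2 + 198*w + x*(6*w + 54) - 162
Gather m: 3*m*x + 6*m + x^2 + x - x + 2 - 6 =m*(3*x + 6) + x^2 - 4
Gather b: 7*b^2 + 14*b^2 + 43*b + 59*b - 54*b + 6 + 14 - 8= 21*b^2 + 48*b + 12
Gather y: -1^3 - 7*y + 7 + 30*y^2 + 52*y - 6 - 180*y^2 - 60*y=-150*y^2 - 15*y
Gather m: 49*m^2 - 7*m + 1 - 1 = 49*m^2 - 7*m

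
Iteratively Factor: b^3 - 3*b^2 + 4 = (b - 2)*(b^2 - b - 2) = (b - 2)^2*(b + 1)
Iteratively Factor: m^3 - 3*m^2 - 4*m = (m - 4)*(m^2 + m) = m*(m - 4)*(m + 1)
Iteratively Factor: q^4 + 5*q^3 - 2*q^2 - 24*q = (q)*(q^3 + 5*q^2 - 2*q - 24) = q*(q - 2)*(q^2 + 7*q + 12) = q*(q - 2)*(q + 4)*(q + 3)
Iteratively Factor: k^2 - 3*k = (k - 3)*(k)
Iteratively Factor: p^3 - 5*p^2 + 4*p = (p - 4)*(p^2 - p) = (p - 4)*(p - 1)*(p)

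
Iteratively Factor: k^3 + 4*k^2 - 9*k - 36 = (k - 3)*(k^2 + 7*k + 12) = (k - 3)*(k + 3)*(k + 4)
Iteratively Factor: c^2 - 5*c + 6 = (c - 2)*(c - 3)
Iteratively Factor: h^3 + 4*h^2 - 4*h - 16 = (h - 2)*(h^2 + 6*h + 8) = (h - 2)*(h + 4)*(h + 2)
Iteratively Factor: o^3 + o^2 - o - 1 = (o + 1)*(o^2 - 1) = (o - 1)*(o + 1)*(o + 1)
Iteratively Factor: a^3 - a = (a + 1)*(a^2 - a) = (a - 1)*(a + 1)*(a)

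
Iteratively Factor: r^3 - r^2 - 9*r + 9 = (r - 1)*(r^2 - 9) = (r - 1)*(r + 3)*(r - 3)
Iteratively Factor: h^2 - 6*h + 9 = (h - 3)*(h - 3)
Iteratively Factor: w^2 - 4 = (w - 2)*(w + 2)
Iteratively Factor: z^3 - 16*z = (z - 4)*(z^2 + 4*z) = z*(z - 4)*(z + 4)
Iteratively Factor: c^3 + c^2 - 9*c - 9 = (c - 3)*(c^2 + 4*c + 3) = (c - 3)*(c + 3)*(c + 1)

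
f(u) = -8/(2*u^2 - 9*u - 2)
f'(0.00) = -18.00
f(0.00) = 4.00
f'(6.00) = 0.47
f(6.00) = -0.50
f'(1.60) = -0.16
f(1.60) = 0.71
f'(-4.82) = -0.03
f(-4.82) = -0.09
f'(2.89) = 0.16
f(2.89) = 0.71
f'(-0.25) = -568.89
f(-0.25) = -21.33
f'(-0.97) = -1.39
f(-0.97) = -0.93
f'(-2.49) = -0.14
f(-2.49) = -0.24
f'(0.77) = -0.79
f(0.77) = 1.03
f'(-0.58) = -5.98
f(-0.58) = -2.06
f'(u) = -8*(9 - 4*u)/(2*u^2 - 9*u - 2)^2 = 8*(4*u - 9)/(-2*u^2 + 9*u + 2)^2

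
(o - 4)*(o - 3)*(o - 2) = o^3 - 9*o^2 + 26*o - 24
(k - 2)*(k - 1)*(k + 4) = k^3 + k^2 - 10*k + 8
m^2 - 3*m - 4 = (m - 4)*(m + 1)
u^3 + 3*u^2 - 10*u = u*(u - 2)*(u + 5)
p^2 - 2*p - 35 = (p - 7)*(p + 5)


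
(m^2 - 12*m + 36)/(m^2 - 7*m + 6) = (m - 6)/(m - 1)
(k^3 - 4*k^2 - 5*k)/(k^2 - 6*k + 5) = k*(k + 1)/(k - 1)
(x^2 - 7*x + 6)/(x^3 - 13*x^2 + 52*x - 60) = (x - 1)/(x^2 - 7*x + 10)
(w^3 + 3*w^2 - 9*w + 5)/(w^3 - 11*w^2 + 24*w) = (w^3 + 3*w^2 - 9*w + 5)/(w*(w^2 - 11*w + 24))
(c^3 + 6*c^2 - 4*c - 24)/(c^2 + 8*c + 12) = c - 2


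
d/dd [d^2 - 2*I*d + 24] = 2*d - 2*I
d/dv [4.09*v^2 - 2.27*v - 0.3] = 8.18*v - 2.27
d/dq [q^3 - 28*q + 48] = 3*q^2 - 28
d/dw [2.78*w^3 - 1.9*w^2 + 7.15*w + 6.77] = 8.34*w^2 - 3.8*w + 7.15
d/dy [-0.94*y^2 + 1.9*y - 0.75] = 1.9 - 1.88*y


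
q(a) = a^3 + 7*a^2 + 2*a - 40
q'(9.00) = 371.00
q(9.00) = 1274.00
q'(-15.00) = 467.00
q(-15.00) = -1870.00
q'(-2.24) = -14.31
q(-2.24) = -20.60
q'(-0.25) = -1.31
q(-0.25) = -40.08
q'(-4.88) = 5.12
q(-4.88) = 0.73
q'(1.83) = 37.67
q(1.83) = -6.77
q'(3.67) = 93.79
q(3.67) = 111.05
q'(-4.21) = -3.77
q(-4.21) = 1.03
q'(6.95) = 244.21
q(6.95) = 647.72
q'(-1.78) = -13.41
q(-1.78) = -27.02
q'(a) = 3*a^2 + 14*a + 2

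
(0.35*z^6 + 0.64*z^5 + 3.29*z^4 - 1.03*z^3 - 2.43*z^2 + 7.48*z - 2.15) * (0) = 0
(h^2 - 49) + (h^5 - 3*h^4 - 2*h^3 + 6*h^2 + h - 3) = h^5 - 3*h^4 - 2*h^3 + 7*h^2 + h - 52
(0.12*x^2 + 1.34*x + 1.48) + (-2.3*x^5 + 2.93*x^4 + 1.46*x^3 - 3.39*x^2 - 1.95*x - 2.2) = -2.3*x^5 + 2.93*x^4 + 1.46*x^3 - 3.27*x^2 - 0.61*x - 0.72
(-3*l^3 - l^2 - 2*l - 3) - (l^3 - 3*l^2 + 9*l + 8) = -4*l^3 + 2*l^2 - 11*l - 11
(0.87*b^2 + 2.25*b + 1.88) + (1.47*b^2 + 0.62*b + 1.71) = 2.34*b^2 + 2.87*b + 3.59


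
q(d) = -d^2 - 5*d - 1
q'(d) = -2*d - 5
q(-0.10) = -0.51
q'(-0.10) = -4.80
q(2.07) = -15.63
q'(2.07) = -9.14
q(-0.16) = -0.23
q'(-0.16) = -4.68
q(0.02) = -1.10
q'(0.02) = -5.04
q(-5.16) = -1.83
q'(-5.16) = 5.32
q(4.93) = -49.95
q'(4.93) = -14.86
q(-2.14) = 5.12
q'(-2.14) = -0.72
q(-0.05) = -0.75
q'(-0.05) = -4.90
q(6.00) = -67.00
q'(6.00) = -17.00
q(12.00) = -205.00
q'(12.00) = -29.00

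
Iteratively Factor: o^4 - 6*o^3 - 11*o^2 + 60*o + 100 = (o - 5)*(o^3 - o^2 - 16*o - 20) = (o - 5)^2*(o^2 + 4*o + 4) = (o - 5)^2*(o + 2)*(o + 2)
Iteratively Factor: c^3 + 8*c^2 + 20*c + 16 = (c + 2)*(c^2 + 6*c + 8) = (c + 2)^2*(c + 4)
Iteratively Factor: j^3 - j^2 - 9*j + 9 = (j + 3)*(j^2 - 4*j + 3) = (j - 3)*(j + 3)*(j - 1)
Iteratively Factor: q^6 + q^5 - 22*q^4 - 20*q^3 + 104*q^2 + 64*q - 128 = (q + 4)*(q^5 - 3*q^4 - 10*q^3 + 20*q^2 + 24*q - 32) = (q + 2)*(q + 4)*(q^4 - 5*q^3 + 20*q - 16) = (q + 2)^2*(q + 4)*(q^3 - 7*q^2 + 14*q - 8) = (q - 4)*(q + 2)^2*(q + 4)*(q^2 - 3*q + 2) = (q - 4)*(q - 1)*(q + 2)^2*(q + 4)*(q - 2)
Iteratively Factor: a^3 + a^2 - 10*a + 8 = (a - 2)*(a^2 + 3*a - 4) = (a - 2)*(a - 1)*(a + 4)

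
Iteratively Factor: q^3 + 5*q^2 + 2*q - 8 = (q + 2)*(q^2 + 3*q - 4) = (q - 1)*(q + 2)*(q + 4)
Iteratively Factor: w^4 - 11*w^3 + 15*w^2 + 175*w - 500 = (w - 5)*(w^3 - 6*w^2 - 15*w + 100) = (w - 5)*(w + 4)*(w^2 - 10*w + 25) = (w - 5)^2*(w + 4)*(w - 5)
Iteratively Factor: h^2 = (h)*(h)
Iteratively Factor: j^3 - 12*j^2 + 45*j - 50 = (j - 2)*(j^2 - 10*j + 25) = (j - 5)*(j - 2)*(j - 5)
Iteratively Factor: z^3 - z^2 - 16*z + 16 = (z + 4)*(z^2 - 5*z + 4) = (z - 1)*(z + 4)*(z - 4)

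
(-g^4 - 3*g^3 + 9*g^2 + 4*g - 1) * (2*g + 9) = -2*g^5 - 15*g^4 - 9*g^3 + 89*g^2 + 34*g - 9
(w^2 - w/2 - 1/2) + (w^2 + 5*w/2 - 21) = 2*w^2 + 2*w - 43/2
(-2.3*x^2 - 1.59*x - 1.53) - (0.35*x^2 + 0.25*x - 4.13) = -2.65*x^2 - 1.84*x + 2.6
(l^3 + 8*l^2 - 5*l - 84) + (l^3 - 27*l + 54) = 2*l^3 + 8*l^2 - 32*l - 30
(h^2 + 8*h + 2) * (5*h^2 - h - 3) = 5*h^4 + 39*h^3 - h^2 - 26*h - 6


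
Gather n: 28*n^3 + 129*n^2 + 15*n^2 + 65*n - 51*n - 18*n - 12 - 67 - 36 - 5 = 28*n^3 + 144*n^2 - 4*n - 120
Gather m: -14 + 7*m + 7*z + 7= 7*m + 7*z - 7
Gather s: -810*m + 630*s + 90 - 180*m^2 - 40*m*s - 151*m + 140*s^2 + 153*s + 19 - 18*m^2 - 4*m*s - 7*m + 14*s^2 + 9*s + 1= -198*m^2 - 968*m + 154*s^2 + s*(792 - 44*m) + 110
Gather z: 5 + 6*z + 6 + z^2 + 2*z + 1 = z^2 + 8*z + 12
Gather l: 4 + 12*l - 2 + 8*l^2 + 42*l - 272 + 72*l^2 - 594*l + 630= 80*l^2 - 540*l + 360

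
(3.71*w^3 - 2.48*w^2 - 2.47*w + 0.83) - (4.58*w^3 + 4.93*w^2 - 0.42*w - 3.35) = -0.87*w^3 - 7.41*w^2 - 2.05*w + 4.18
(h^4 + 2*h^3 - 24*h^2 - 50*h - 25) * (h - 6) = h^5 - 4*h^4 - 36*h^3 + 94*h^2 + 275*h + 150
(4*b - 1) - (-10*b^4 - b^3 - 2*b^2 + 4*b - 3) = 10*b^4 + b^3 + 2*b^2 + 2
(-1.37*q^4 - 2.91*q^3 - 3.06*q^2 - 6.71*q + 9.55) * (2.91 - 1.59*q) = 2.1783*q^5 + 0.640200000000001*q^4 - 3.6027*q^3 + 1.7643*q^2 - 34.7106*q + 27.7905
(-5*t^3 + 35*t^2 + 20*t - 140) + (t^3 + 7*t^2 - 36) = -4*t^3 + 42*t^2 + 20*t - 176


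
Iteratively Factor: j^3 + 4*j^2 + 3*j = (j + 1)*(j^2 + 3*j) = j*(j + 1)*(j + 3)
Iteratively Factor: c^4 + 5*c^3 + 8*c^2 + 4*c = (c + 2)*(c^3 + 3*c^2 + 2*c) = (c + 1)*(c + 2)*(c^2 + 2*c) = (c + 1)*(c + 2)^2*(c)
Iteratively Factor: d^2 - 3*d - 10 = (d - 5)*(d + 2)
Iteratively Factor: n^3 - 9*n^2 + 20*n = (n - 4)*(n^2 - 5*n) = (n - 5)*(n - 4)*(n)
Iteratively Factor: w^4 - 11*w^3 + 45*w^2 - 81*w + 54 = (w - 3)*(w^3 - 8*w^2 + 21*w - 18) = (w - 3)^2*(w^2 - 5*w + 6) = (w - 3)^3*(w - 2)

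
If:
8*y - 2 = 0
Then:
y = 1/4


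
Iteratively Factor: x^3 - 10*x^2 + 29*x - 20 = (x - 4)*(x^2 - 6*x + 5) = (x - 5)*(x - 4)*(x - 1)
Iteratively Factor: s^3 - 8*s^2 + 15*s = (s - 3)*(s^2 - 5*s) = s*(s - 3)*(s - 5)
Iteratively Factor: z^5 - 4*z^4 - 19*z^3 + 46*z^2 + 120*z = (z + 2)*(z^4 - 6*z^3 - 7*z^2 + 60*z) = z*(z + 2)*(z^3 - 6*z^2 - 7*z + 60) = z*(z - 5)*(z + 2)*(z^2 - z - 12) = z*(z - 5)*(z + 2)*(z + 3)*(z - 4)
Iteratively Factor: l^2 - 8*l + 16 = (l - 4)*(l - 4)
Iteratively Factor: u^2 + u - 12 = (u + 4)*(u - 3)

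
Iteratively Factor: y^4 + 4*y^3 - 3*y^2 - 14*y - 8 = (y + 4)*(y^3 - 3*y - 2) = (y + 1)*(y + 4)*(y^2 - y - 2) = (y - 2)*(y + 1)*(y + 4)*(y + 1)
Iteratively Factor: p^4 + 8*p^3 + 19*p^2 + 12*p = (p + 1)*(p^3 + 7*p^2 + 12*p) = (p + 1)*(p + 3)*(p^2 + 4*p) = (p + 1)*(p + 3)*(p + 4)*(p)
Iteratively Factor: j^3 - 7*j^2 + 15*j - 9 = (j - 1)*(j^2 - 6*j + 9) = (j - 3)*(j - 1)*(j - 3)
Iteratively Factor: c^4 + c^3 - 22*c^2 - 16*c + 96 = (c - 2)*(c^3 + 3*c^2 - 16*c - 48) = (c - 2)*(c + 3)*(c^2 - 16) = (c - 2)*(c + 3)*(c + 4)*(c - 4)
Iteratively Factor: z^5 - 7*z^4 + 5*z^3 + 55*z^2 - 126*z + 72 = (z - 2)*(z^4 - 5*z^3 - 5*z^2 + 45*z - 36) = (z - 2)*(z + 3)*(z^3 - 8*z^2 + 19*z - 12) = (z - 4)*(z - 2)*(z + 3)*(z^2 - 4*z + 3) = (z - 4)*(z - 3)*(z - 2)*(z + 3)*(z - 1)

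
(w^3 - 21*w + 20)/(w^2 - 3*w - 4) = (w^2 + 4*w - 5)/(w + 1)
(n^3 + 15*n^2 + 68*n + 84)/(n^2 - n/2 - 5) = 2*(n^2 + 13*n + 42)/(2*n - 5)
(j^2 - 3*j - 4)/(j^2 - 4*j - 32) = (-j^2 + 3*j + 4)/(-j^2 + 4*j + 32)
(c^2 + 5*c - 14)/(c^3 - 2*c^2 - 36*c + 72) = (c + 7)/(c^2 - 36)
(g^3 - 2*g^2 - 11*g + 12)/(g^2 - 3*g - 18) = (g^2 - 5*g + 4)/(g - 6)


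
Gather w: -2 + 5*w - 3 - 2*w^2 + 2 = -2*w^2 + 5*w - 3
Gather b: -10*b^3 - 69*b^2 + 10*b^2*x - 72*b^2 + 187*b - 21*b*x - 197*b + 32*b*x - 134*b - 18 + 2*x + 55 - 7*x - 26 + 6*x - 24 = -10*b^3 + b^2*(10*x - 141) + b*(11*x - 144) + x - 13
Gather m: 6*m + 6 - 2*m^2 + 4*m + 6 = -2*m^2 + 10*m + 12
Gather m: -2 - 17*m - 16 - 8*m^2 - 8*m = -8*m^2 - 25*m - 18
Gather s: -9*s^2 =-9*s^2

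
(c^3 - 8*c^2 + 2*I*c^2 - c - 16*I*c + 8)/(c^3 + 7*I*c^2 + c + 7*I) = (c^2 + c*(-8 + I) - 8*I)/(c^2 + 6*I*c + 7)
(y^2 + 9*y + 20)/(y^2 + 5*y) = (y + 4)/y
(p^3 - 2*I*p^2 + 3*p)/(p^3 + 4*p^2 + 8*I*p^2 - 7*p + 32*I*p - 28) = p*(p - 3*I)/(p^2 + p*(4 + 7*I) + 28*I)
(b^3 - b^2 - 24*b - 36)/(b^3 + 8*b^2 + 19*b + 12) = (b^2 - 4*b - 12)/(b^2 + 5*b + 4)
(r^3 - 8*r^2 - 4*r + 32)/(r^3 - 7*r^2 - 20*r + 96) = (r^2 - 4)/(r^2 + r - 12)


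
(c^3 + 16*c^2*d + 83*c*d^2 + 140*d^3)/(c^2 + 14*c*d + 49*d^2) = (c^2 + 9*c*d + 20*d^2)/(c + 7*d)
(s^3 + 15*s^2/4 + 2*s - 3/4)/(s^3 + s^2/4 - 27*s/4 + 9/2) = (4*s^2 + 3*s - 1)/(4*s^2 - 11*s + 6)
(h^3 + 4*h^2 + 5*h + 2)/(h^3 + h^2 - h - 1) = (h + 2)/(h - 1)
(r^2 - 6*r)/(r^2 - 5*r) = (r - 6)/(r - 5)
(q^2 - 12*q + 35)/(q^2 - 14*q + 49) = (q - 5)/(q - 7)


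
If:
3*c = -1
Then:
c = -1/3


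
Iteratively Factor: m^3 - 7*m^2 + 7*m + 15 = (m - 3)*(m^2 - 4*m - 5) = (m - 3)*(m + 1)*(m - 5)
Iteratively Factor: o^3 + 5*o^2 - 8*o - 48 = (o - 3)*(o^2 + 8*o + 16) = (o - 3)*(o + 4)*(o + 4)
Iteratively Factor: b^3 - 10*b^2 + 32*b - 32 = (b - 4)*(b^2 - 6*b + 8) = (b - 4)*(b - 2)*(b - 4)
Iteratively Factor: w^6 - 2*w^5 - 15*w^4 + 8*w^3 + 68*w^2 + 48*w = (w - 4)*(w^5 + 2*w^4 - 7*w^3 - 20*w^2 - 12*w) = (w - 4)*(w + 2)*(w^4 - 7*w^2 - 6*w) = (w - 4)*(w - 3)*(w + 2)*(w^3 + 3*w^2 + 2*w) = (w - 4)*(w - 3)*(w + 2)^2*(w^2 + w) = w*(w - 4)*(w - 3)*(w + 2)^2*(w + 1)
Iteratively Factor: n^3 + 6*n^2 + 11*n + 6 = (n + 2)*(n^2 + 4*n + 3) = (n + 1)*(n + 2)*(n + 3)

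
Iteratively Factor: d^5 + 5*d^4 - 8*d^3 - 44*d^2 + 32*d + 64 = (d - 2)*(d^4 + 7*d^3 + 6*d^2 - 32*d - 32) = (d - 2)*(d + 4)*(d^3 + 3*d^2 - 6*d - 8) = (d - 2)^2*(d + 4)*(d^2 + 5*d + 4) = (d - 2)^2*(d + 1)*(d + 4)*(d + 4)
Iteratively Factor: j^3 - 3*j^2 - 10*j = (j + 2)*(j^2 - 5*j) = j*(j + 2)*(j - 5)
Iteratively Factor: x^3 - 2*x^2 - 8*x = (x)*(x^2 - 2*x - 8) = x*(x - 4)*(x + 2)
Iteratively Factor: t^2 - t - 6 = (t - 3)*(t + 2)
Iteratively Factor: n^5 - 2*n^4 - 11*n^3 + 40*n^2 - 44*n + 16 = (n - 2)*(n^4 - 11*n^2 + 18*n - 8) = (n - 2)*(n - 1)*(n^3 + n^2 - 10*n + 8) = (n - 2)*(n - 1)^2*(n^2 + 2*n - 8) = (n - 2)*(n - 1)^2*(n + 4)*(n - 2)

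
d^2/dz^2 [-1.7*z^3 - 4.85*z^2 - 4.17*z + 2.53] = -10.2*z - 9.7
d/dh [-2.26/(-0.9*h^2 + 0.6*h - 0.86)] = (1.356 - 4.068*h)/(0.9*h^2 - 0.6*h + 0.86)^2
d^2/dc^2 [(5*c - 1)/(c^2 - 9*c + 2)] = 2*((46 - 15*c)*(c^2 - 9*c + 2) + (2*c - 9)^2*(5*c - 1))/(c^2 - 9*c + 2)^3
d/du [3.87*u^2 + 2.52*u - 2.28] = 7.74*u + 2.52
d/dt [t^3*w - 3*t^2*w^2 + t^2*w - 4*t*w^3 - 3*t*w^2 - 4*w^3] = w*(3*t^2 - 6*t*w + 2*t - 4*w^2 - 3*w)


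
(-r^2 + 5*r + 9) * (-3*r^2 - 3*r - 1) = 3*r^4 - 12*r^3 - 41*r^2 - 32*r - 9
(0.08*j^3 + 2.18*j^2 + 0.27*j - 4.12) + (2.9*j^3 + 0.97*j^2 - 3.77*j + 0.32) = 2.98*j^3 + 3.15*j^2 - 3.5*j - 3.8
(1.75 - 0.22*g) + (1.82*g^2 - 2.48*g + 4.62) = 1.82*g^2 - 2.7*g + 6.37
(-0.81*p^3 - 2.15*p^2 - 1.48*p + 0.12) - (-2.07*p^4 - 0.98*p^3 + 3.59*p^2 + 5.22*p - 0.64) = 2.07*p^4 + 0.17*p^3 - 5.74*p^2 - 6.7*p + 0.76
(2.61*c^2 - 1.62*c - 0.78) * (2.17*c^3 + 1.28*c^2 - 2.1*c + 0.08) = 5.6637*c^5 - 0.1746*c^4 - 9.2472*c^3 + 2.6124*c^2 + 1.5084*c - 0.0624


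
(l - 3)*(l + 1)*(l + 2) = l^3 - 7*l - 6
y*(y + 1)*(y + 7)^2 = y^4 + 15*y^3 + 63*y^2 + 49*y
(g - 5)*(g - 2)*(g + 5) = g^3 - 2*g^2 - 25*g + 50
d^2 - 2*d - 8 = (d - 4)*(d + 2)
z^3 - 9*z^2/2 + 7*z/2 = z*(z - 7/2)*(z - 1)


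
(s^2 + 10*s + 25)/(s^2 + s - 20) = (s + 5)/(s - 4)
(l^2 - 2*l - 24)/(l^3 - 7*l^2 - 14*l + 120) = 1/(l - 5)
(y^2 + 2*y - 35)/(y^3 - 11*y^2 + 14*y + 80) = (y + 7)/(y^2 - 6*y - 16)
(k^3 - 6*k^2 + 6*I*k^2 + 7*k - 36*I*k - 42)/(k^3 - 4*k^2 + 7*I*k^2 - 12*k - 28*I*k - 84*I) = (k - I)/(k + 2)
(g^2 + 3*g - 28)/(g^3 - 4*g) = (g^2 + 3*g - 28)/(g*(g^2 - 4))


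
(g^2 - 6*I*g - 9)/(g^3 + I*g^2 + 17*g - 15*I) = (g - 3*I)/(g^2 + 4*I*g + 5)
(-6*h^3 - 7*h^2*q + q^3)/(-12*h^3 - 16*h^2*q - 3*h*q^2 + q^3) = (-3*h + q)/(-6*h + q)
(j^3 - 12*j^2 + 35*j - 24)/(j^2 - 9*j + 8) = j - 3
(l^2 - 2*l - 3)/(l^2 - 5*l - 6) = (l - 3)/(l - 6)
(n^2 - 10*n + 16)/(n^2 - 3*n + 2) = (n - 8)/(n - 1)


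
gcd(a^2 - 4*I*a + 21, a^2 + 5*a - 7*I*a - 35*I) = a - 7*I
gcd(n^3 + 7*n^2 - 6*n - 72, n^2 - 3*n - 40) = 1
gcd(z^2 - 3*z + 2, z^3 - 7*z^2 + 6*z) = z - 1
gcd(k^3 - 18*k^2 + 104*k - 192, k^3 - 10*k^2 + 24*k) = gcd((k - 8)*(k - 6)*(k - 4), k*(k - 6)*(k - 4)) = k^2 - 10*k + 24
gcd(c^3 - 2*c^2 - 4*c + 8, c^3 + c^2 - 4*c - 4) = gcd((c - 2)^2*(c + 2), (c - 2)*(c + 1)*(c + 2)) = c^2 - 4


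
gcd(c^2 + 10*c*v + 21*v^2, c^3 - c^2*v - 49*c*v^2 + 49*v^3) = c + 7*v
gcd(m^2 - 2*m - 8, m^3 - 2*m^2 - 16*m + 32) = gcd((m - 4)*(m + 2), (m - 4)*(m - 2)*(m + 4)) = m - 4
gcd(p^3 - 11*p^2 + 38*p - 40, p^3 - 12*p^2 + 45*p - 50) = p^2 - 7*p + 10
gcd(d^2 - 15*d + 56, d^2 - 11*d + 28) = d - 7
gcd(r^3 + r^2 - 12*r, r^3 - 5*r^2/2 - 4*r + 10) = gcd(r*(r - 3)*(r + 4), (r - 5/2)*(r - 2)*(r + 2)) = 1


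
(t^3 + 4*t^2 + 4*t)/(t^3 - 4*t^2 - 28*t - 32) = t/(t - 8)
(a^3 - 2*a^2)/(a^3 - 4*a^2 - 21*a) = a*(2 - a)/(-a^2 + 4*a + 21)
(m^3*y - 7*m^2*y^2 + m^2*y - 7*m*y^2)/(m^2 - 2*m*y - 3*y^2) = m*y*(-m^2 + 7*m*y - m + 7*y)/(-m^2 + 2*m*y + 3*y^2)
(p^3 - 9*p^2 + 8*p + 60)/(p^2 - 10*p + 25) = (p^2 - 4*p - 12)/(p - 5)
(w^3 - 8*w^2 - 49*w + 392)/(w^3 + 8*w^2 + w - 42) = (w^2 - 15*w + 56)/(w^2 + w - 6)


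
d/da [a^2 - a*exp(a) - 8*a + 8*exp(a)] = -a*exp(a) + 2*a + 7*exp(a) - 8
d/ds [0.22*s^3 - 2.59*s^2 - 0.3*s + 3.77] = 0.66*s^2 - 5.18*s - 0.3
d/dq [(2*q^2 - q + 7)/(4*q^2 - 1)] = (4*q^2 - 60*q + 1)/(16*q^4 - 8*q^2 + 1)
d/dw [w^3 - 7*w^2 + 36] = w*(3*w - 14)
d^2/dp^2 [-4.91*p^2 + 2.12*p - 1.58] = -9.82000000000000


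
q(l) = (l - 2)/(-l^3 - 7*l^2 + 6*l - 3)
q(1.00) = 0.20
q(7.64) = -0.01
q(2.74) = -0.01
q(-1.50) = 0.14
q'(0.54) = -1.44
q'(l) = (l - 2)*(3*l^2 + 14*l - 6)/(-l^3 - 7*l^2 + 6*l - 3)^2 + 1/(-l^3 - 7*l^2 + 6*l - 3) = (-l^3 - 7*l^2 + 6*l + (l - 2)*(3*l^2 + 14*l - 6) - 3)/(l^3 + 7*l^2 - 6*l + 3)^2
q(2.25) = -0.01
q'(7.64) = 0.00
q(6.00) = -0.00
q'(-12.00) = -0.00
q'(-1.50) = 0.08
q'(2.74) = -0.01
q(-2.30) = 0.10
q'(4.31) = 0.00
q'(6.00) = 0.00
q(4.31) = -0.01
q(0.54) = 0.75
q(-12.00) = -0.02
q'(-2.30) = 0.03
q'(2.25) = -0.02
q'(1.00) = -0.64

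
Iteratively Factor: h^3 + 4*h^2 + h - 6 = (h - 1)*(h^2 + 5*h + 6) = (h - 1)*(h + 3)*(h + 2)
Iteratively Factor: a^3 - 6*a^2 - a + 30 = (a - 5)*(a^2 - a - 6) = (a - 5)*(a - 3)*(a + 2)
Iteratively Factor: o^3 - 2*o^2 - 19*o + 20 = (o - 5)*(o^2 + 3*o - 4) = (o - 5)*(o + 4)*(o - 1)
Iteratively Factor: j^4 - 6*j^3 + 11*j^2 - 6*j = (j - 3)*(j^3 - 3*j^2 + 2*j) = (j - 3)*(j - 2)*(j^2 - j) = j*(j - 3)*(j - 2)*(j - 1)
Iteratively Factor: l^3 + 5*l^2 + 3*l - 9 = (l + 3)*(l^2 + 2*l - 3) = (l - 1)*(l + 3)*(l + 3)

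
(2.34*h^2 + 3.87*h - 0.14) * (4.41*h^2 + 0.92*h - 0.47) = 10.3194*h^4 + 19.2195*h^3 + 1.8432*h^2 - 1.9477*h + 0.0658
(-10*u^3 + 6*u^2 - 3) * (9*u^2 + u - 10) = -90*u^5 + 44*u^4 + 106*u^3 - 87*u^2 - 3*u + 30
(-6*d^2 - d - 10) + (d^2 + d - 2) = -5*d^2 - 12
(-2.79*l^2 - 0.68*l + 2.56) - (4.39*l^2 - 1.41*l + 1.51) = -7.18*l^2 + 0.73*l + 1.05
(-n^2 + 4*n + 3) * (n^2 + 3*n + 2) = -n^4 + n^3 + 13*n^2 + 17*n + 6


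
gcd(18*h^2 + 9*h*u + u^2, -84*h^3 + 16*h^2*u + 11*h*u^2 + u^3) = 6*h + u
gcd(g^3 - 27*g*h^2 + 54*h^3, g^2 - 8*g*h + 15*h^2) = g - 3*h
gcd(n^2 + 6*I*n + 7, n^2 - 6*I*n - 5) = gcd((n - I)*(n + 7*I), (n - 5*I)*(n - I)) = n - I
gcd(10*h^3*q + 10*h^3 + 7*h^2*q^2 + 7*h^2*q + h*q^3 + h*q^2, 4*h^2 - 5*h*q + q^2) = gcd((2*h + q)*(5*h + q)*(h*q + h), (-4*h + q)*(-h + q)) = 1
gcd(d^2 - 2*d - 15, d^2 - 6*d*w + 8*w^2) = 1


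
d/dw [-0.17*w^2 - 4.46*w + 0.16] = -0.34*w - 4.46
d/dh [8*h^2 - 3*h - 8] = 16*h - 3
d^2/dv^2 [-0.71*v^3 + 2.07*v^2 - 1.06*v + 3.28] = 4.14 - 4.26*v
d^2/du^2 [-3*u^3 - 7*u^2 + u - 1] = -18*u - 14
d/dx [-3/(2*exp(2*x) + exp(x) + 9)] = (12*exp(x) + 3)*exp(x)/(2*exp(2*x) + exp(x) + 9)^2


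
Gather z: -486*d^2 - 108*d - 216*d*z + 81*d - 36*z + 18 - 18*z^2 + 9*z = -486*d^2 - 27*d - 18*z^2 + z*(-216*d - 27) + 18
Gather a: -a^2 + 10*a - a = -a^2 + 9*a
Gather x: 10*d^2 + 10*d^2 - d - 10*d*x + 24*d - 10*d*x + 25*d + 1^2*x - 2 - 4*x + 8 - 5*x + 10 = 20*d^2 + 48*d + x*(-20*d - 8) + 16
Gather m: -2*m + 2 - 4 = -2*m - 2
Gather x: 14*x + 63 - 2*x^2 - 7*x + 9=-2*x^2 + 7*x + 72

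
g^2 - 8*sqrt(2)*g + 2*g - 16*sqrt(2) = (g + 2)*(g - 8*sqrt(2))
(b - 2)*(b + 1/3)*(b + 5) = b^3 + 10*b^2/3 - 9*b - 10/3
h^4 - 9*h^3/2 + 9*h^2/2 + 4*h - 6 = (h - 2)^2*(h - 3/2)*(h + 1)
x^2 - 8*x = x*(x - 8)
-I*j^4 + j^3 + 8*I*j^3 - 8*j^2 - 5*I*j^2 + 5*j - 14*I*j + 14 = (j - 7)*(j - 2)*(j + I)*(-I*j - I)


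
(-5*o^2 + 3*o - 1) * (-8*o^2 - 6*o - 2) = 40*o^4 + 6*o^3 + 2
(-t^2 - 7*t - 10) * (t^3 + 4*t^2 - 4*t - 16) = -t^5 - 11*t^4 - 34*t^3 + 4*t^2 + 152*t + 160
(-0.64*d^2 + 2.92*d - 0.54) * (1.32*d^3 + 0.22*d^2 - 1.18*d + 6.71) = -0.8448*d^5 + 3.7136*d^4 + 0.6848*d^3 - 7.8588*d^2 + 20.2304*d - 3.6234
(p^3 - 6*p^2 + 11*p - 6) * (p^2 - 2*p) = p^5 - 8*p^4 + 23*p^3 - 28*p^2 + 12*p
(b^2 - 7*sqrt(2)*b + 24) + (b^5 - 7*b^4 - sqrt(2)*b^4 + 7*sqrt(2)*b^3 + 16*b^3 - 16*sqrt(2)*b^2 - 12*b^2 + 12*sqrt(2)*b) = b^5 - 7*b^4 - sqrt(2)*b^4 + 7*sqrt(2)*b^3 + 16*b^3 - 16*sqrt(2)*b^2 - 11*b^2 + 5*sqrt(2)*b + 24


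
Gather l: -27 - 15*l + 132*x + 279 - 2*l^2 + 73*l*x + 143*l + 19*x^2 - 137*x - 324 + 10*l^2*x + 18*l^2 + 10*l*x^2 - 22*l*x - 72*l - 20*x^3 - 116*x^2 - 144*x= l^2*(10*x + 16) + l*(10*x^2 + 51*x + 56) - 20*x^3 - 97*x^2 - 149*x - 72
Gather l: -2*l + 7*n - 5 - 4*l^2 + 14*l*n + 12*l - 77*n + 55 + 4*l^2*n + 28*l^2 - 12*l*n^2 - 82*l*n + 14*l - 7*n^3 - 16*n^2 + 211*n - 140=l^2*(4*n + 24) + l*(-12*n^2 - 68*n + 24) - 7*n^3 - 16*n^2 + 141*n - 90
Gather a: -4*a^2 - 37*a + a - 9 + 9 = -4*a^2 - 36*a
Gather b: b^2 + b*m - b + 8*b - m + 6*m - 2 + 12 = b^2 + b*(m + 7) + 5*m + 10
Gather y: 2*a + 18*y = 2*a + 18*y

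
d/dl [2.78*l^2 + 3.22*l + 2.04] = 5.56*l + 3.22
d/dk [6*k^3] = 18*k^2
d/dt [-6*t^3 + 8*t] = 8 - 18*t^2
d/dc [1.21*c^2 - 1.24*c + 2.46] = 2.42*c - 1.24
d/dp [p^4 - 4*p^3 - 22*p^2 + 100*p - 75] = 4*p^3 - 12*p^2 - 44*p + 100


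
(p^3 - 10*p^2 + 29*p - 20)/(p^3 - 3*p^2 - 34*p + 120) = (p - 1)/(p + 6)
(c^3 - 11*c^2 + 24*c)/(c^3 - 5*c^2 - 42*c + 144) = c/(c + 6)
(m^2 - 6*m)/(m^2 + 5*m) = (m - 6)/(m + 5)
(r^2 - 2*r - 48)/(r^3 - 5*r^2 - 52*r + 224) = (r + 6)/(r^2 + 3*r - 28)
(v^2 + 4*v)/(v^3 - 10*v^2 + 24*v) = (v + 4)/(v^2 - 10*v + 24)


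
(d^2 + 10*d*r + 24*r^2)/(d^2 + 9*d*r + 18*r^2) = (d + 4*r)/(d + 3*r)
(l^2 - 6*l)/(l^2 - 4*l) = (l - 6)/(l - 4)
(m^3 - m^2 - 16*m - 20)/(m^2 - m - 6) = (m^2 - 3*m - 10)/(m - 3)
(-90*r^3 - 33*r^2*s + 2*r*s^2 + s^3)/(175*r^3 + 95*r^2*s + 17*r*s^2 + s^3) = (-18*r^2 - 3*r*s + s^2)/(35*r^2 + 12*r*s + s^2)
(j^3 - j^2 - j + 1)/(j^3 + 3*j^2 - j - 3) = (j - 1)/(j + 3)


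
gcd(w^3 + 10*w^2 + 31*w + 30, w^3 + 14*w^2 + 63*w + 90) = w^2 + 8*w + 15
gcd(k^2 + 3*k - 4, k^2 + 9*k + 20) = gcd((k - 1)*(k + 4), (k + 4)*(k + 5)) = k + 4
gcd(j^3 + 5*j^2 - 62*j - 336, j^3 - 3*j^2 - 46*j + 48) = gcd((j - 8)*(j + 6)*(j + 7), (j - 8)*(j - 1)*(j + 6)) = j^2 - 2*j - 48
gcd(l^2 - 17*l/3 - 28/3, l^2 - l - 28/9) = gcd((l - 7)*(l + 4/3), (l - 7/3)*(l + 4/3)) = l + 4/3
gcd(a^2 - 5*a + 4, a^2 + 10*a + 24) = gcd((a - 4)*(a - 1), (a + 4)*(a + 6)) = 1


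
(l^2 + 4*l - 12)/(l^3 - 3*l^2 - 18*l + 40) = (l + 6)/(l^2 - l - 20)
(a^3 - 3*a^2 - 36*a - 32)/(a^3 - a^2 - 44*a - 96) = (a + 1)/(a + 3)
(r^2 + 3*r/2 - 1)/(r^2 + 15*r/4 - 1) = 2*(2*r^2 + 3*r - 2)/(4*r^2 + 15*r - 4)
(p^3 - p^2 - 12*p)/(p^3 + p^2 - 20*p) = (p + 3)/(p + 5)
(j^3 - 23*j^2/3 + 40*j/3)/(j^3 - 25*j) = (j - 8/3)/(j + 5)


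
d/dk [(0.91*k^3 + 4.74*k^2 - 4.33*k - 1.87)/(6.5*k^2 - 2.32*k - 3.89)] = (5.915*k^4 - 4.2224*k^3 + 6.52849999999999*k^2 - 12.5672*k + 12.5053)/(42.25*k^4 - 30.16*k^3 - 45.1876*k^2 + 18.0496*k + 15.1321)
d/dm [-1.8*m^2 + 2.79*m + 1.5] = 2.79 - 3.6*m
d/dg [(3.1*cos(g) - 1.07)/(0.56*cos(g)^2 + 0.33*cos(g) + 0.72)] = (1.736*cos(g)^2 - 1.1984*cos(g) - 2.5851)*sin(g)/(0.3136*cos(g)^4 + 0.3696*cos(g)^3 + 0.9153*cos(g)^2 + 0.4752*cos(g) + 0.5184)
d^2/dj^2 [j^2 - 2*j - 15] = 2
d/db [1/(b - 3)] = -1/(b - 3)^2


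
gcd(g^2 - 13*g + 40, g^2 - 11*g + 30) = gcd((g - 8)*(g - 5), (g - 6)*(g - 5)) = g - 5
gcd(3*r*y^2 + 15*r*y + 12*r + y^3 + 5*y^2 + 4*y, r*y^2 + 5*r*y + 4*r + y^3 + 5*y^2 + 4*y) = y^2 + 5*y + 4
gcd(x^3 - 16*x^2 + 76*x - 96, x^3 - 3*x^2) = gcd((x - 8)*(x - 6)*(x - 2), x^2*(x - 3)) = 1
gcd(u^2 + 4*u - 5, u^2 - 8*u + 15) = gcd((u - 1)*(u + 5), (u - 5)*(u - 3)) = 1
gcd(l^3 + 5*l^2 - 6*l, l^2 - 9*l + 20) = 1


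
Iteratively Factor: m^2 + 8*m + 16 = (m + 4)*(m + 4)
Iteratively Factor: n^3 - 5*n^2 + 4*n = (n - 1)*(n^2 - 4*n) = (n - 4)*(n - 1)*(n)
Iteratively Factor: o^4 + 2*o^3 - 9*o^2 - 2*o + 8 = (o + 4)*(o^3 - 2*o^2 - o + 2) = (o - 2)*(o + 4)*(o^2 - 1) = (o - 2)*(o - 1)*(o + 4)*(o + 1)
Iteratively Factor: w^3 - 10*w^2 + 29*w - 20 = (w - 1)*(w^2 - 9*w + 20) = (w - 5)*(w - 1)*(w - 4)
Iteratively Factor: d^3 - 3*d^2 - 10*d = (d)*(d^2 - 3*d - 10) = d*(d - 5)*(d + 2)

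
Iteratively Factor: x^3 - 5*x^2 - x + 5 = (x - 1)*(x^2 - 4*x - 5) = (x - 1)*(x + 1)*(x - 5)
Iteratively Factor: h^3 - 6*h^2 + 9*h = (h)*(h^2 - 6*h + 9) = h*(h - 3)*(h - 3)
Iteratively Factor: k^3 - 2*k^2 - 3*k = (k + 1)*(k^2 - 3*k) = k*(k + 1)*(k - 3)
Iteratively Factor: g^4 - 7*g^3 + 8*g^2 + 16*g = (g + 1)*(g^3 - 8*g^2 + 16*g) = g*(g + 1)*(g^2 - 8*g + 16) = g*(g - 4)*(g + 1)*(g - 4)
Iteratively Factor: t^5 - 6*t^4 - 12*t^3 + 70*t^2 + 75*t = (t - 5)*(t^4 - t^3 - 17*t^2 - 15*t) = (t - 5)*(t + 1)*(t^3 - 2*t^2 - 15*t) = t*(t - 5)*(t + 1)*(t^2 - 2*t - 15) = t*(t - 5)*(t + 1)*(t + 3)*(t - 5)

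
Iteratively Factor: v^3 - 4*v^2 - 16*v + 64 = (v + 4)*(v^2 - 8*v + 16) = (v - 4)*(v + 4)*(v - 4)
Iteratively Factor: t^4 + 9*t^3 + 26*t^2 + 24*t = (t)*(t^3 + 9*t^2 + 26*t + 24) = t*(t + 2)*(t^2 + 7*t + 12) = t*(t + 2)*(t + 4)*(t + 3)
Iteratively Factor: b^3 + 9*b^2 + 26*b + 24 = (b + 2)*(b^2 + 7*b + 12) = (b + 2)*(b + 4)*(b + 3)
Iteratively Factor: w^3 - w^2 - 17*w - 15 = (w - 5)*(w^2 + 4*w + 3) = (w - 5)*(w + 3)*(w + 1)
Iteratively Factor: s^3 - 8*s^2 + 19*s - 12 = (s - 4)*(s^2 - 4*s + 3) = (s - 4)*(s - 3)*(s - 1)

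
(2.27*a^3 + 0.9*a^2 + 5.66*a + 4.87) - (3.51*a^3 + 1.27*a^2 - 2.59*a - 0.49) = -1.24*a^3 - 0.37*a^2 + 8.25*a + 5.36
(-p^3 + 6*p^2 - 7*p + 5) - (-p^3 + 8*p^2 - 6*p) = -2*p^2 - p + 5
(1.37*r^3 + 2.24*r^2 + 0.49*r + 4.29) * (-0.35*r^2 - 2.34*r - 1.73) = -0.4795*r^5 - 3.9898*r^4 - 7.7832*r^3 - 6.5233*r^2 - 10.8863*r - 7.4217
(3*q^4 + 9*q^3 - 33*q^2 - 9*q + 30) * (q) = 3*q^5 + 9*q^4 - 33*q^3 - 9*q^2 + 30*q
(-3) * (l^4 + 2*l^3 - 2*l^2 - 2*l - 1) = -3*l^4 - 6*l^3 + 6*l^2 + 6*l + 3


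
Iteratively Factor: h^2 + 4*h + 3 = (h + 1)*(h + 3)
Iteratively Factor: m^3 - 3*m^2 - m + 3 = (m - 3)*(m^2 - 1) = (m - 3)*(m + 1)*(m - 1)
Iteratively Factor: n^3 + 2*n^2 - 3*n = (n + 3)*(n^2 - n) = n*(n + 3)*(n - 1)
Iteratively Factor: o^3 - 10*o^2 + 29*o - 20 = (o - 5)*(o^2 - 5*o + 4) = (o - 5)*(o - 4)*(o - 1)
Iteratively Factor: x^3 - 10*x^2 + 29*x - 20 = (x - 4)*(x^2 - 6*x + 5) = (x - 5)*(x - 4)*(x - 1)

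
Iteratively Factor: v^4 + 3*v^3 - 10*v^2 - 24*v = (v + 2)*(v^3 + v^2 - 12*v) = (v - 3)*(v + 2)*(v^2 + 4*v) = v*(v - 3)*(v + 2)*(v + 4)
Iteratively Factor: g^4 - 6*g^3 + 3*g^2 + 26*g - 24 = (g - 4)*(g^3 - 2*g^2 - 5*g + 6) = (g - 4)*(g - 3)*(g^2 + g - 2) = (g - 4)*(g - 3)*(g - 1)*(g + 2)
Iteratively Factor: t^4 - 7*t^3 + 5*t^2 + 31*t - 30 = (t + 2)*(t^3 - 9*t^2 + 23*t - 15) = (t - 1)*(t + 2)*(t^2 - 8*t + 15) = (t - 5)*(t - 1)*(t + 2)*(t - 3)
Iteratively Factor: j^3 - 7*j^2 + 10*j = (j - 5)*(j^2 - 2*j) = (j - 5)*(j - 2)*(j)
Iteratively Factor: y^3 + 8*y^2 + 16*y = (y)*(y^2 + 8*y + 16) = y*(y + 4)*(y + 4)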